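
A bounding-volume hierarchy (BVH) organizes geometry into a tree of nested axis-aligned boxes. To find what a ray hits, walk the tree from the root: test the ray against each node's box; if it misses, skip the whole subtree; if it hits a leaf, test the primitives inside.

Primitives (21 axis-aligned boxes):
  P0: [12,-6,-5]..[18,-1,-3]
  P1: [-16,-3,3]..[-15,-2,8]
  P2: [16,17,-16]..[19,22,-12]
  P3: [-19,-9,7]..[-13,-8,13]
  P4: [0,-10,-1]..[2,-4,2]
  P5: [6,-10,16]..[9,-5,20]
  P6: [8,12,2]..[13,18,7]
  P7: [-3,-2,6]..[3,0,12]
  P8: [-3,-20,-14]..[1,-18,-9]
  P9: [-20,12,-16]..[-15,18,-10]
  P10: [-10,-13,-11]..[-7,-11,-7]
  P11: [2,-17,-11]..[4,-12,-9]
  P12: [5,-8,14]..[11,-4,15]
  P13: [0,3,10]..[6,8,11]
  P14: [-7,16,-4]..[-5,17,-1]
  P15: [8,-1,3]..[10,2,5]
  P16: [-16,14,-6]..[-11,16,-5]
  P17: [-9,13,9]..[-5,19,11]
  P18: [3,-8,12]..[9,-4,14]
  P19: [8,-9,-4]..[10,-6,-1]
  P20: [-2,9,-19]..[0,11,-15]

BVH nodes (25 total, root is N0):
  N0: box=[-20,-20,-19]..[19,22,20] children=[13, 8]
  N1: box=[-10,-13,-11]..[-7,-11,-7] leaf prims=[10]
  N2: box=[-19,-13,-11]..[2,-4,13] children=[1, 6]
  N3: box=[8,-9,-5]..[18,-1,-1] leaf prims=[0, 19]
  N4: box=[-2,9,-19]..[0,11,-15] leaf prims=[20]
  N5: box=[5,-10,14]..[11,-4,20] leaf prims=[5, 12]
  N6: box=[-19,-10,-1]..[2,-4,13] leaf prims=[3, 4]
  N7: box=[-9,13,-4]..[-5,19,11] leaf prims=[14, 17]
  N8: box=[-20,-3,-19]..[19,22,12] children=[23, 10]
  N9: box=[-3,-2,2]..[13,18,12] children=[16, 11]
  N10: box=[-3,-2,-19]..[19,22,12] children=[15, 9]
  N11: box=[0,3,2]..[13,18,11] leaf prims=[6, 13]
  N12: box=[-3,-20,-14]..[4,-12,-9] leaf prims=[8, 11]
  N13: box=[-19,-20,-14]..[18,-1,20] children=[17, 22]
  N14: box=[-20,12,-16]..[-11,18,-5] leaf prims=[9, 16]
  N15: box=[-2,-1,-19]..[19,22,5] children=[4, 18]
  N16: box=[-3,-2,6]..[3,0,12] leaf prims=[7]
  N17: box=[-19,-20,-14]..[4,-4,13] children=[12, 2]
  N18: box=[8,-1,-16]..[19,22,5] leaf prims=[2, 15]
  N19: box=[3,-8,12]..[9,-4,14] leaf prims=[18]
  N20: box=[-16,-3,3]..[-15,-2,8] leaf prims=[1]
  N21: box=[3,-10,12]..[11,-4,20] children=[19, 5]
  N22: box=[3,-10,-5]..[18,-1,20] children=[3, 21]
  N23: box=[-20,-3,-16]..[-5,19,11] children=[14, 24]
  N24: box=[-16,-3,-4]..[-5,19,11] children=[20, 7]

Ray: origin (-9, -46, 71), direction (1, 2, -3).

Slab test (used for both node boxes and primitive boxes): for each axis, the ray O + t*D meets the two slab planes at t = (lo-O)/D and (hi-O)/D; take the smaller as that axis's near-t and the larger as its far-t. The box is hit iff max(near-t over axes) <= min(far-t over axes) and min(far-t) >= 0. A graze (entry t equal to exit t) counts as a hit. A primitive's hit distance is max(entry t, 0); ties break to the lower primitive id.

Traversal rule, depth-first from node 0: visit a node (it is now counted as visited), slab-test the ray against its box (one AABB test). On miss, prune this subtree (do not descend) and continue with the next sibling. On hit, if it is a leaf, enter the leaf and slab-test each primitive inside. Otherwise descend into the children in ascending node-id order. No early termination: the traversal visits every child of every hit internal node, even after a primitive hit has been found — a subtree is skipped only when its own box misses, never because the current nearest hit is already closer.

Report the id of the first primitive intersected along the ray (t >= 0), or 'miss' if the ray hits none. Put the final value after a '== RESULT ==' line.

Trace the traversal:
N0 x:[-11,28] y:[13,34] z:[17,30] -> hit [17,28], descend [8, 13]
  N8 x:[-11,28] y:[43/2,34] z:[59/3,30] -> hit [43/2,28], descend [10, 23]
    N10 x:[6,28] y:[22,34] z:[59/3,30] -> hit [22,28], descend [9, 15]
      N9 x:[6,22] y:[22,32] z:[59/3,23] -> hit [22,22], descend [11, 16]
        N11 x:[9,22] y:[49/2,32] z:[20,23] -> miss, prune
        N16 x:[6,12] y:[22,23] z:[59/3,65/3] -> miss, prune
      N15 x:[7,28] y:[45/2,34] z:[22,30] -> hit [45/2,28], descend [4, 18]
        N4 x:[7,9] y:[55/2,57/2] z:[86/3,30] -> miss, prune
        N18 x:[17,28] y:[45/2,34] z:[22,29] -> hit [45/2,28] leaf, test {P2(miss), P15(miss)}
    N23 x:[-11,4] y:[43/2,65/2] z:[20,29] -> miss, prune
  N13 x:[-10,27] y:[13,45/2] z:[17,85/3] -> hit [17,45/2], descend [17, 22]
    N17 x:[-10,13] y:[13,21] z:[58/3,85/3] -> miss, prune
    N22 x:[12,27] y:[18,45/2] z:[17,76/3] -> hit [18,45/2], descend [3, 21]
      N3 x:[17,27] y:[37/2,45/2] z:[24,76/3] -> miss, prune
      N21 x:[12,20] y:[18,21] z:[17,59/3] -> hit [18,59/3], descend [5, 19]
        N5 x:[14,20] y:[18,21] z:[17,19] -> hit [18,19] leaf, test {P5@t=18, P12@t=19}
        N19 x:[12,18] y:[19,21] z:[19,59/3] -> miss, prune

order=[0, 8, 10, 9, 11, 16, 15, 4, 18, 23, 13, 17, 22, 3, 21, 5, 19]  |boxes|=17  |leaves|=2  hit=P5

== RESULT ==
5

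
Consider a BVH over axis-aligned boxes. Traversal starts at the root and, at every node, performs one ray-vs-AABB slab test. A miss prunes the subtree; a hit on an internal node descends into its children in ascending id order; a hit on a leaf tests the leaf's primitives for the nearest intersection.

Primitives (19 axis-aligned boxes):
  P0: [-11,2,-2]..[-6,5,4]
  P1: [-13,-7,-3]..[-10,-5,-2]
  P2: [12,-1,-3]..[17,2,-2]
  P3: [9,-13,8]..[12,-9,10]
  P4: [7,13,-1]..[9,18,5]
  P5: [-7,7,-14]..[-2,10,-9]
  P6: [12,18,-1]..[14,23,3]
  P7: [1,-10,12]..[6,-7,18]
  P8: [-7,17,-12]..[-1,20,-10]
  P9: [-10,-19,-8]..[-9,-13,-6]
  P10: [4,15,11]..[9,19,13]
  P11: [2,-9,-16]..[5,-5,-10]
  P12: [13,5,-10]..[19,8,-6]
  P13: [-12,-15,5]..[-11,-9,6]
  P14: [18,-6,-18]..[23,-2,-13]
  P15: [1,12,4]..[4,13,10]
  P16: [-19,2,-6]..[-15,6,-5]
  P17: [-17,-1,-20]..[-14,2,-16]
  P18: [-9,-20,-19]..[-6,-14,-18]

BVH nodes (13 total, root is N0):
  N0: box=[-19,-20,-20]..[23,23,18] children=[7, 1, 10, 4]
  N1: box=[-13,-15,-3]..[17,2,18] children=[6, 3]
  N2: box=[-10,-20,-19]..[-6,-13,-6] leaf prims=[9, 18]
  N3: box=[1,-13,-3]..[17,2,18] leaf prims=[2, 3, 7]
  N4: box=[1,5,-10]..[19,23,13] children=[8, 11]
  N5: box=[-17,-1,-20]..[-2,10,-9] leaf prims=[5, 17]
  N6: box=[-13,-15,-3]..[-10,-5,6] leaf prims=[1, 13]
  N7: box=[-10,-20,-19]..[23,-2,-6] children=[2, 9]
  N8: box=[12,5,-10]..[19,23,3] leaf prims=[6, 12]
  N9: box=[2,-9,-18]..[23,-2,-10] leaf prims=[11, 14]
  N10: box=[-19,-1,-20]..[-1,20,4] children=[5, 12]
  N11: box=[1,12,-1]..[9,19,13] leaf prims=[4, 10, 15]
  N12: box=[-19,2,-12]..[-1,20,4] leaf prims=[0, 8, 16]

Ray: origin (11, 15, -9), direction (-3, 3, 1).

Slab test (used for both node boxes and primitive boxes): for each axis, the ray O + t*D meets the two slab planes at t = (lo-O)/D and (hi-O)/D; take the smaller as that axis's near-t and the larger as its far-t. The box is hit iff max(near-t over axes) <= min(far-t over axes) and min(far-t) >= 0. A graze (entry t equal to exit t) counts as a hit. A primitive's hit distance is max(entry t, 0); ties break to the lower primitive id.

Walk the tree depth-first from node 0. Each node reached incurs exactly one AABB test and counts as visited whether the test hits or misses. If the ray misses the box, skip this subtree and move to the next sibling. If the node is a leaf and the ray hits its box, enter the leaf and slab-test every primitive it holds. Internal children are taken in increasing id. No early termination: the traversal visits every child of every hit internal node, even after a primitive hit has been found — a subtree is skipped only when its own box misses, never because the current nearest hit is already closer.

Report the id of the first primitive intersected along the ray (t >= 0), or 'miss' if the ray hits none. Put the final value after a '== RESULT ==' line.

Trace the traversal:
N0 x:[-4,10] y:[-35/3,8/3] z:[-11,27] -> hit [-4,8/3], descend [1, 4, 7, 10]
  N1 x:[-2,8] y:[-10,-13/3] z:[6,27] -> miss, prune
  N4 x:[-8/3,10/3] y:[-10/3,8/3] z:[-1,22] -> hit [-1,8/3], descend [8, 11]
    N8 x:[-8/3,-1/3] y:[-10/3,8/3] z:[-1,12] -> miss, prune
    N11 x:[2/3,10/3] y:[-1,4/3] z:[8,22] -> miss, prune
  N7 x:[-4,7] y:[-35/3,-17/3] z:[-10,3] -> miss, prune
  N10 x:[4,10] y:[-16/3,5/3] z:[-11,13] -> miss, prune

Visited [0, 1, 4, 8, 11, 7, 10]. Tests: 7 box, 0 leaf. Nearest: miss.

== RESULT ==
miss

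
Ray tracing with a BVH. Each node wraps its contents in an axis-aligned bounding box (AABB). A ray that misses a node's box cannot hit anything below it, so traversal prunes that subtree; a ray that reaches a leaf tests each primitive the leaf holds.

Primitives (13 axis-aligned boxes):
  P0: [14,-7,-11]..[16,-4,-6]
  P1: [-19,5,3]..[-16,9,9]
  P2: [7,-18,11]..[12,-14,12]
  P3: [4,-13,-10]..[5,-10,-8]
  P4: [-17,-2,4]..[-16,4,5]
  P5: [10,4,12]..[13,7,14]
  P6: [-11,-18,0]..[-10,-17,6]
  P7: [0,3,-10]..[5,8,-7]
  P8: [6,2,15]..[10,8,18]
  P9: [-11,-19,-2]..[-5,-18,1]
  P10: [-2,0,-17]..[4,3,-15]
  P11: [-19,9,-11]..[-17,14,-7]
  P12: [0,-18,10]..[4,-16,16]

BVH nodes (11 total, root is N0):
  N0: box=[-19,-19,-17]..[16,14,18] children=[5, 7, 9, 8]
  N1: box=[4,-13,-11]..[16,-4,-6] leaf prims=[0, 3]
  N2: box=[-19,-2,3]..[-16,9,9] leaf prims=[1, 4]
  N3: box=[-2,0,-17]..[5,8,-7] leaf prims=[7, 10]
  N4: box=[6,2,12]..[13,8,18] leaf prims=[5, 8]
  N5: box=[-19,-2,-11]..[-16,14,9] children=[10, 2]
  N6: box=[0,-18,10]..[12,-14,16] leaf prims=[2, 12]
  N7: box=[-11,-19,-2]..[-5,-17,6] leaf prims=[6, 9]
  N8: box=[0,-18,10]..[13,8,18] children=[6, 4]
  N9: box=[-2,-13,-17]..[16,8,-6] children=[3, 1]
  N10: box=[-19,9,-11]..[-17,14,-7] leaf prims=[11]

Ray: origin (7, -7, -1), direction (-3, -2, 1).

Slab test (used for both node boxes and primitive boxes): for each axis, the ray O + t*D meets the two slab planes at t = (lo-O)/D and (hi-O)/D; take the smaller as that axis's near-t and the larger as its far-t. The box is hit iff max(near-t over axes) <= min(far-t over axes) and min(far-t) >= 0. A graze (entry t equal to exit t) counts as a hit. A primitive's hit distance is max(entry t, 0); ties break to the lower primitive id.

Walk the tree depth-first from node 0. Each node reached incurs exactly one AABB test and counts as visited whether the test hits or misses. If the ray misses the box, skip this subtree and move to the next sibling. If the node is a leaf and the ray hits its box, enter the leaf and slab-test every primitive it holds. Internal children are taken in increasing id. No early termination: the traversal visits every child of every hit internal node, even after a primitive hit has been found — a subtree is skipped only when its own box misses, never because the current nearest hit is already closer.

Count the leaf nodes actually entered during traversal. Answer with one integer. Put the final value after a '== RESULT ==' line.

Traverse from the root:
N0 x:[-3,26/3] y:[-21/2,6] z:[-16,19] -> hit [-3,6], descend [5, 7, 8, 9]
  N5 x:[23/3,26/3] y:[-21/2,-5/2] z:[-10,10] -> miss, prune
  N7 x:[4,6] y:[5,6] z:[-1,7] -> hit [5,6] leaf, test {P6(miss), P9(miss)}
  N8 x:[-2,7/3] y:[-15/2,11/2] z:[11,19] -> miss, prune
  N9 x:[-3,3] y:[-15/2,3] z:[-16,-5] -> miss, prune

Visited [0, 5, 7, 8, 9]. Tests: 5 box, 1 leaf. Nearest: miss.

== RESULT ==
1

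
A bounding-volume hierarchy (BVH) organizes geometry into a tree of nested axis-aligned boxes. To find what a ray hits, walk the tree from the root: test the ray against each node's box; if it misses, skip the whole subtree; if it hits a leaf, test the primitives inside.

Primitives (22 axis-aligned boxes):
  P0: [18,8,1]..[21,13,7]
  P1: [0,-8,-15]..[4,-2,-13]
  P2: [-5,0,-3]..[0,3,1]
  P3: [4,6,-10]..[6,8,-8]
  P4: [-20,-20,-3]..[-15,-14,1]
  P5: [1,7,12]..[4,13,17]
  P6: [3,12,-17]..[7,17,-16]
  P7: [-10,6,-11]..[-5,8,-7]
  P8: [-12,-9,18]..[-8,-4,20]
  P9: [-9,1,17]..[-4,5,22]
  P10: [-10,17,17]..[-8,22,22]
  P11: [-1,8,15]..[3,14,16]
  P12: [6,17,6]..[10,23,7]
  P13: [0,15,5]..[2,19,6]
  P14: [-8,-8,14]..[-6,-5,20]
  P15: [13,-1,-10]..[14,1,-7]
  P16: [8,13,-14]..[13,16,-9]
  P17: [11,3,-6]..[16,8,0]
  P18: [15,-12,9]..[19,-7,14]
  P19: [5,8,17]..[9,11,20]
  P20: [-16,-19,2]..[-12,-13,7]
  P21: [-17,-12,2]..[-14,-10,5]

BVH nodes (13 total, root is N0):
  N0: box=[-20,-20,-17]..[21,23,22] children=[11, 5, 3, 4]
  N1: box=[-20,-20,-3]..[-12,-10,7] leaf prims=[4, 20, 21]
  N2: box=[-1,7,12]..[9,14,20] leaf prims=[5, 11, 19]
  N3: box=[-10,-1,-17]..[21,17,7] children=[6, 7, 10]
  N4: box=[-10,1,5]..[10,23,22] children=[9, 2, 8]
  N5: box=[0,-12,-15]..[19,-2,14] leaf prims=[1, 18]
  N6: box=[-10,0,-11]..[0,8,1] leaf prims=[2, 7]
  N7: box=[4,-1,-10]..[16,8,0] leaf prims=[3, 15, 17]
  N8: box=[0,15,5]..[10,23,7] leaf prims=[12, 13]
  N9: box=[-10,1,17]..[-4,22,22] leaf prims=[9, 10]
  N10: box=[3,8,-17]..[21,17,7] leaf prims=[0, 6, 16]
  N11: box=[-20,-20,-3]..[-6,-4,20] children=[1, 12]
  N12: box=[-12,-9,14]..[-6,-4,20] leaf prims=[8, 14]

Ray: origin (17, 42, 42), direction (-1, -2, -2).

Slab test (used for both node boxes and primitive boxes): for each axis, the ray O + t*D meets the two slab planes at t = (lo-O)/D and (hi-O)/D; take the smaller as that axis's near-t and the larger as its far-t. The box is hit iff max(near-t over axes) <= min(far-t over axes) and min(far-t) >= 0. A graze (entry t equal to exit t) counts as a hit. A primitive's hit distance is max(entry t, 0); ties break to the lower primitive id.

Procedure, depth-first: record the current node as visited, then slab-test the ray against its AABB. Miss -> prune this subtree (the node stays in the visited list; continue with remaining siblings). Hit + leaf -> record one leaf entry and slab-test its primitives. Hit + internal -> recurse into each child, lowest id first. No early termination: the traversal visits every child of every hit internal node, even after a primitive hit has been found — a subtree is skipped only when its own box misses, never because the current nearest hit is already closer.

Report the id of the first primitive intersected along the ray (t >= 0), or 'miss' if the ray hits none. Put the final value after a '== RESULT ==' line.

Trace the traversal:
N0 x:[-4,37] y:[19/2,31] z:[10,59/2] -> hit [10,59/2], descend [3, 4, 5, 11]
  N3 x:[-4,27] y:[25/2,43/2] z:[35/2,59/2] -> hit [35/2,43/2], descend [6, 7, 10]
    N6 x:[17,27] y:[17,21] z:[41/2,53/2] -> hit [41/2,21] leaf, test {P2@t=41/2, P7(miss)}
    N7 x:[1,13] y:[17,43/2] z:[21,26] -> miss, prune
    N10 x:[-4,14] y:[25/2,17] z:[35/2,59/2] -> miss, prune
  N4 x:[7,27] y:[19/2,41/2] z:[10,37/2] -> hit [10,37/2], descend [2, 8, 9]
    N2 x:[8,18] y:[14,35/2] z:[11,15] -> hit [14,15] leaf, test {P5@t=29/2, P11(miss), P19(miss)}
    N8 x:[7,17] y:[19/2,27/2] z:[35/2,37/2] -> miss, prune
    N9 x:[21,27] y:[10,41/2] z:[10,25/2] -> miss, prune
  N5 x:[-2,17] y:[22,27] z:[14,57/2] -> miss, prune
  N11 x:[23,37] y:[23,31] z:[11,45/2] -> miss, prune

order=[0, 3, 6, 7, 10, 4, 2, 8, 9, 5, 11]  |boxes|=11  |leaves|=2  hit=P5

== RESULT ==
5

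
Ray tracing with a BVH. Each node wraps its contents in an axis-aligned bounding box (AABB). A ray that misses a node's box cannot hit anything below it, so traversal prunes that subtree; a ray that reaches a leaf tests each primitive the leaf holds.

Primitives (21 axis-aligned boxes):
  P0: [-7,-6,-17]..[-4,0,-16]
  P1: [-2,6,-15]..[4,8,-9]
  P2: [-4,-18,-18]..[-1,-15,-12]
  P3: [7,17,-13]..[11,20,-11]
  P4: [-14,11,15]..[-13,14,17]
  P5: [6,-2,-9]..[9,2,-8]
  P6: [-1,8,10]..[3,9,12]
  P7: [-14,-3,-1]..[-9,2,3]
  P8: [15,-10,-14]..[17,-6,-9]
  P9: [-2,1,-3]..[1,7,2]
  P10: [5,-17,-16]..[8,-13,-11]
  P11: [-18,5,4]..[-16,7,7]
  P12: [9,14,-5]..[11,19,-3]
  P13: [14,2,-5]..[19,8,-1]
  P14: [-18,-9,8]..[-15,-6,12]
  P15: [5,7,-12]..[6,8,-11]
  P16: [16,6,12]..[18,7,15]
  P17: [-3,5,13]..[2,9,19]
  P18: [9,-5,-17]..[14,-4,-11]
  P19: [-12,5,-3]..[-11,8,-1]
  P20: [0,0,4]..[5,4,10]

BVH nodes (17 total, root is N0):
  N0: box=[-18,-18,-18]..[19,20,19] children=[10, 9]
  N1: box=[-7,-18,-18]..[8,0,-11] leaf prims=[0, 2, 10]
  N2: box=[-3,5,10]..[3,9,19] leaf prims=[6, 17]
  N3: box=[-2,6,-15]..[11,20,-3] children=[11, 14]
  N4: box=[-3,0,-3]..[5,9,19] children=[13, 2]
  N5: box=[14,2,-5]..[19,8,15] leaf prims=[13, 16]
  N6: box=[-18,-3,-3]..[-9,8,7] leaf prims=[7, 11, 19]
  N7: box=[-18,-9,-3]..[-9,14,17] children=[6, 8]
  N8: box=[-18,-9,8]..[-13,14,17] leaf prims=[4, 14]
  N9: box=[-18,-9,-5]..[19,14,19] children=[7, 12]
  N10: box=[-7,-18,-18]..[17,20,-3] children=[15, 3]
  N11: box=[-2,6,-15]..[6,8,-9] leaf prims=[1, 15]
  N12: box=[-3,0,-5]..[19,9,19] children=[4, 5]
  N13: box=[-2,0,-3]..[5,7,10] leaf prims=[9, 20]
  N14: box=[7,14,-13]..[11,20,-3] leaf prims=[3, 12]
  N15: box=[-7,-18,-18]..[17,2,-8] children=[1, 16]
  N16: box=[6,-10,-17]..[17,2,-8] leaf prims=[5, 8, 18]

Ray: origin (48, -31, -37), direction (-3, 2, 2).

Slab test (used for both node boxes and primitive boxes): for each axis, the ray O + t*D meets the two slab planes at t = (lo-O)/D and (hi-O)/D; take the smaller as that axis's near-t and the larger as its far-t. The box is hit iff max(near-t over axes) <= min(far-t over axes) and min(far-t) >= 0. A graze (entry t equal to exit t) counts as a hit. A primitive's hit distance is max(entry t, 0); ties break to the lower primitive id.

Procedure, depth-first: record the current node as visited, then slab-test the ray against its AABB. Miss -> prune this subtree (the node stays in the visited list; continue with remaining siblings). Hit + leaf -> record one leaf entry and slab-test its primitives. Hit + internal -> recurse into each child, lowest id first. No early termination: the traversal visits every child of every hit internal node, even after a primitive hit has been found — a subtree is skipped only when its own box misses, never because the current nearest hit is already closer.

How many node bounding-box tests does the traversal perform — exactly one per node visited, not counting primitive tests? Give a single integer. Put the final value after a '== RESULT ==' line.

Trace the traversal:
N0 x:[29/3,22] y:[13/2,51/2] z:[19/2,28] -> hit [29/3,22], descend [9, 10]
  N9 x:[29/3,22] y:[11,45/2] z:[16,28] -> hit [16,22], descend [7, 12]
    N7 x:[19,22] y:[11,45/2] z:[17,27] -> hit [19,22], descend [6, 8]
      N6 x:[19,22] y:[14,39/2] z:[17,22] -> hit [19,39/2] leaf, test {P7(miss), P11(miss), P19(miss)}
      N8 x:[61/3,22] y:[11,45/2] z:[45/2,27] -> miss, prune
    N12 x:[29/3,17] y:[31/2,20] z:[16,28] -> hit [16,17], descend [4, 5]
      N4 x:[43/3,17] y:[31/2,20] z:[17,28] -> hit [17,17], descend [2, 13]
        N2 x:[15,17] y:[18,20] z:[47/2,28] -> miss, prune
        N13 x:[43/3,50/3] y:[31/2,19] z:[17,47/2] -> miss, prune
      N5 x:[29/3,34/3] y:[33/2,39/2] z:[16,26] -> miss, prune
  N10 x:[31/3,55/3] y:[13/2,51/2] z:[19/2,17] -> hit [31/3,17], descend [3, 15]
    N3 x:[37/3,50/3] y:[37/2,51/2] z:[11,17] -> miss, prune
    N15 x:[31/3,55/3] y:[13/2,33/2] z:[19/2,29/2] -> hit [31/3,29/2], descend [1, 16]
      N1 x:[40/3,55/3] y:[13/2,31/2] z:[19/2,13] -> miss, prune
      N16 x:[31/3,14] y:[21/2,33/2] z:[10,29/2] -> hit [21/2,14] leaf, test {P5(miss), P8(miss), P18@t=13}

Summary -> nodes [0, 9, 7, 6, 8, 12, 4, 2, 13, 5, 10, 3, 15, 1, 16]; box-tests=15; leaf-entries=2; first=P18

== RESULT ==
15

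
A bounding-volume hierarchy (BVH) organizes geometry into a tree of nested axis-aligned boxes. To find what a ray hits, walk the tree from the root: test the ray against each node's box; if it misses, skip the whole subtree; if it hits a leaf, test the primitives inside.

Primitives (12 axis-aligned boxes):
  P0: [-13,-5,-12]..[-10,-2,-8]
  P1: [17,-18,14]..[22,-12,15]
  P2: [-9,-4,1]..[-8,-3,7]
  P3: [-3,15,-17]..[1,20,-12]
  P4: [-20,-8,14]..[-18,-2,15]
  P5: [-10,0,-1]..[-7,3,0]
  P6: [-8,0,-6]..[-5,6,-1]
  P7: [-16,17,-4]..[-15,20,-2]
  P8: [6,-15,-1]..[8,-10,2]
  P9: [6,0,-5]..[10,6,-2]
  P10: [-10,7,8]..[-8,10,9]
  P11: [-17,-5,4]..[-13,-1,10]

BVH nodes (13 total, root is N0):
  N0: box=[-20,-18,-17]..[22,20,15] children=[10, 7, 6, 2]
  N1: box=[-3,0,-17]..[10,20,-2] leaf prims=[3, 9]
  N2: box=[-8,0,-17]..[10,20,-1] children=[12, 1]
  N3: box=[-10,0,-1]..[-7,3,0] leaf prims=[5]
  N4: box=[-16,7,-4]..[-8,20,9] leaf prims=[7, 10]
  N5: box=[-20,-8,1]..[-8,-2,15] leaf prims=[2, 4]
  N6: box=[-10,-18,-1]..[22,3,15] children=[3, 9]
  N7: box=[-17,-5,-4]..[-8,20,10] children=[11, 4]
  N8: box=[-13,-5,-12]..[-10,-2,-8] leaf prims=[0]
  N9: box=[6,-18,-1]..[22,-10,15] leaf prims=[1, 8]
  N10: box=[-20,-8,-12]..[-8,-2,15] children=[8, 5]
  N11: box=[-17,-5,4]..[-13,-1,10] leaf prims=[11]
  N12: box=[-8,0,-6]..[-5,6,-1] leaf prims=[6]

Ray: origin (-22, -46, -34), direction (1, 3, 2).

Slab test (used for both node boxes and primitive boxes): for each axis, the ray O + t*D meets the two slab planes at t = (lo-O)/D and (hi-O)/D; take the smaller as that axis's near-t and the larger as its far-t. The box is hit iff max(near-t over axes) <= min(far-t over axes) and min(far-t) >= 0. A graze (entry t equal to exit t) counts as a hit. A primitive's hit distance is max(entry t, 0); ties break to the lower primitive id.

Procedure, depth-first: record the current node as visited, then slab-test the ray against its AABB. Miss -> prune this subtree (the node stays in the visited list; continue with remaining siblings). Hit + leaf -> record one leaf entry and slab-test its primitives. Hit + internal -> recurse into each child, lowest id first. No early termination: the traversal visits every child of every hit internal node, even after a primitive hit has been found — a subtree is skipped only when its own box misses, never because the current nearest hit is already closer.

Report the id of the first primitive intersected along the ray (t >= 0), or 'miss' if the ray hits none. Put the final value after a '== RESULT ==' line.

Trace the traversal:
N0 x:[2,44] y:[28/3,22] z:[17/2,49/2] -> hit [28/3,22], descend [2, 6, 7, 10]
  N2 x:[14,32] y:[46/3,22] z:[17/2,33/2] -> hit [46/3,33/2], descend [1, 12]
    N1 x:[19,32] y:[46/3,22] z:[17/2,16] -> miss, prune
    N12 x:[14,17] y:[46/3,52/3] z:[14,33/2] -> hit [46/3,33/2] leaf, test {P6@t=46/3}
  N6 x:[12,44] y:[28/3,49/3] z:[33/2,49/2] -> miss, prune
  N7 x:[5,14] y:[41/3,22] z:[15,22] -> miss, prune
  N10 x:[2,14] y:[38/3,44/3] z:[11,49/2] -> hit [38/3,14], descend [5, 8]
    N5 x:[2,14] y:[38/3,44/3] z:[35/2,49/2] -> miss, prune
    N8 x:[9,12] y:[41/3,44/3] z:[11,13] -> miss, prune

Summary -> nodes [0, 2, 1, 12, 6, 7, 10, 5, 8]; box-tests=9; leaf-entries=1; first=P6

== RESULT ==
6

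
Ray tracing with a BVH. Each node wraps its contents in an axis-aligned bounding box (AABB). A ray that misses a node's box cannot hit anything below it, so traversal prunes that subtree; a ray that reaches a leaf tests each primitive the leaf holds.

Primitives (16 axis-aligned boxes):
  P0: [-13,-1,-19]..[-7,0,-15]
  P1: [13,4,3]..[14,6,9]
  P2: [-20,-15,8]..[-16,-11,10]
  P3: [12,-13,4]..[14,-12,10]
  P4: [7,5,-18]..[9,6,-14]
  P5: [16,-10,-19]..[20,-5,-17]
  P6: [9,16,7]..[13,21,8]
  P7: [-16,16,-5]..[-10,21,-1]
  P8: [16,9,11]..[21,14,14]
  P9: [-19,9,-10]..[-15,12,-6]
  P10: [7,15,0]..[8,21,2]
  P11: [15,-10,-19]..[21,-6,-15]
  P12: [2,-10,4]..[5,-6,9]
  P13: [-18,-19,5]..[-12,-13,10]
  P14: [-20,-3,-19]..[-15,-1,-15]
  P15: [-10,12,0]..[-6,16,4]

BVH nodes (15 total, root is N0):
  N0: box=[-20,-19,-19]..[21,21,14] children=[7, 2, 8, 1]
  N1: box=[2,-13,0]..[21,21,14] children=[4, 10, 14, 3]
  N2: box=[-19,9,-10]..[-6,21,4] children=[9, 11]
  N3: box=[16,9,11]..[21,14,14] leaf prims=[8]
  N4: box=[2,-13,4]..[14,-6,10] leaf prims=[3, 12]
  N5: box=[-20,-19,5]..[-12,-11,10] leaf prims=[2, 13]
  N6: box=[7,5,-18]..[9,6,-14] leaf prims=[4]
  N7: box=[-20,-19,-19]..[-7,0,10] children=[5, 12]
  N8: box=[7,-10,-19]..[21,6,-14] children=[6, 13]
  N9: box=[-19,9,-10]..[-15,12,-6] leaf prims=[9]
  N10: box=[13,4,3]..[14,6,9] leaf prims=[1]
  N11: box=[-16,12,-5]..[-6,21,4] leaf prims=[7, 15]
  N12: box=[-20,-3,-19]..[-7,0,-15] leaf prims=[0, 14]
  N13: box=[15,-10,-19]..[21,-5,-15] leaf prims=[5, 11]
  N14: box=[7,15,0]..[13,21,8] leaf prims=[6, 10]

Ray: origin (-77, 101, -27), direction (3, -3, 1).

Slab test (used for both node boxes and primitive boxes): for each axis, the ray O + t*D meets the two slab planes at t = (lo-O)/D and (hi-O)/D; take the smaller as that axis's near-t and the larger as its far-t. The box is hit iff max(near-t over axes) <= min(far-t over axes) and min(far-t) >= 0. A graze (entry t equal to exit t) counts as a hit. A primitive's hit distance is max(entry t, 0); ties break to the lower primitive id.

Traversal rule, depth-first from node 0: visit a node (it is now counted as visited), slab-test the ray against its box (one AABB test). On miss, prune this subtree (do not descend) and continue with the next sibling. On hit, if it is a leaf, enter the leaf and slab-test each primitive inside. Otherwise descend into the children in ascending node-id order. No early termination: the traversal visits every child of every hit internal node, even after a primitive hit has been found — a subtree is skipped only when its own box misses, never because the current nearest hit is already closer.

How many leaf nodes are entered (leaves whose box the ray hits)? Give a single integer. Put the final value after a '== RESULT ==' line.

Trace the traversal:
N0 x:[19,98/3] y:[80/3,40] z:[8,41] -> hit [80/3,98/3], descend [1, 2, 7, 8]
  N1 x:[79/3,98/3] y:[80/3,38] z:[27,41] -> hit [27,98/3], descend [3, 4, 10, 14]
    N3 x:[31,98/3] y:[29,92/3] z:[38,41] -> miss, prune
    N4 x:[79/3,91/3] y:[107/3,38] z:[31,37] -> miss, prune
    N10 x:[30,91/3] y:[95/3,97/3] z:[30,36] -> miss, prune
    N14 x:[28,30] y:[80/3,86/3] z:[27,35] -> hit [28,86/3] leaf, test {P6(miss), P10@t=28}
  N2 x:[58/3,71/3] y:[80/3,92/3] z:[17,31] -> miss, prune
  N7 x:[19,70/3] y:[101/3,40] z:[8,37] -> miss, prune
  N8 x:[28,98/3] y:[95/3,37] z:[8,13] -> miss, prune

order=[0, 1, 3, 4, 10, 14, 2, 7, 8]  |boxes|=9  |leaves|=1  hit=P10

== RESULT ==
1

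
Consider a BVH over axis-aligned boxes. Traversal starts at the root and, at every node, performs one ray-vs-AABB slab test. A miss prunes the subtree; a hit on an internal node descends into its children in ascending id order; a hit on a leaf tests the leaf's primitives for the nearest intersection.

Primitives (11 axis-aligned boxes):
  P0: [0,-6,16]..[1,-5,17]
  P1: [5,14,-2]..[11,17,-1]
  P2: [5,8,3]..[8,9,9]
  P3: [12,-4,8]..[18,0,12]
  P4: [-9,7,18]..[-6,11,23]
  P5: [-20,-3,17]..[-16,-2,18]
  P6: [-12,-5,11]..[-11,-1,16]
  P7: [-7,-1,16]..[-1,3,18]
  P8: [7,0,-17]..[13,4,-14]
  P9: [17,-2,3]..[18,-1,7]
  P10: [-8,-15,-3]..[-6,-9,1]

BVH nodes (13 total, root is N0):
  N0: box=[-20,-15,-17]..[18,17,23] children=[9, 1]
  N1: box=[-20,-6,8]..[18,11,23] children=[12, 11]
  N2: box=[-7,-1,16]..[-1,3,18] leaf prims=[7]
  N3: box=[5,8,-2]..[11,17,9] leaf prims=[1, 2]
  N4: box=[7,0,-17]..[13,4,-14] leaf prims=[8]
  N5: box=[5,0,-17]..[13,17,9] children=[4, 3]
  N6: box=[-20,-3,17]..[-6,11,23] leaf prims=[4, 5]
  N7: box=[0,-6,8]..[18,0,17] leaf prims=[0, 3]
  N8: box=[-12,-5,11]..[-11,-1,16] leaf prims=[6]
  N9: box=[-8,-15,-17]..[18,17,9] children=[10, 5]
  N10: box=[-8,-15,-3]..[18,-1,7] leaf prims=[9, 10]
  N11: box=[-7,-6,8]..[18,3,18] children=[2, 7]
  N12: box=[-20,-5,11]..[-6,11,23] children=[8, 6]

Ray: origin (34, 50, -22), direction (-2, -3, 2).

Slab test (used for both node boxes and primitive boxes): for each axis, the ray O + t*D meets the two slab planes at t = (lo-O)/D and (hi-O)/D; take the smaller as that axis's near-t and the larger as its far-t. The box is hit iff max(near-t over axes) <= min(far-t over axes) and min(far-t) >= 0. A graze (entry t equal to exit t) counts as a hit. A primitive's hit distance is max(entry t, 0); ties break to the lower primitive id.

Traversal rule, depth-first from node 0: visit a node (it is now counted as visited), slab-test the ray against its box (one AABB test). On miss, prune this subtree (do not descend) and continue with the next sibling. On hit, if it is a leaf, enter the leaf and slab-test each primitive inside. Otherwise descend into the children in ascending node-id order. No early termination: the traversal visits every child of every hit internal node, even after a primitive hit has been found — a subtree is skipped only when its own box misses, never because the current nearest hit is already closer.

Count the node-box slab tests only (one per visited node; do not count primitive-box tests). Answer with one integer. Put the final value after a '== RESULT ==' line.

Traverse from the root:
N0 x:[8,27] y:[11,65/3] z:[5/2,45/2] -> hit [11,65/3], descend [1, 9]
  N1 x:[8,27] y:[13,56/3] z:[15,45/2] -> hit [15,56/3], descend [11, 12]
    N11 x:[8,41/2] y:[47/3,56/3] z:[15,20] -> hit [47/3,56/3], descend [2, 7]
      N2 x:[35/2,41/2] y:[47/3,17] z:[19,20] -> miss, prune
      N7 x:[8,17] y:[50/3,56/3] z:[15,39/2] -> hit [50/3,17] leaf, test {P0(miss), P3(miss)}
    N12 x:[20,27] y:[13,55/3] z:[33/2,45/2] -> miss, prune
  N9 x:[8,21] y:[11,65/3] z:[5/2,31/2] -> hit [11,31/2], descend [5, 10]
    N5 x:[21/2,29/2] y:[11,50/3] z:[5/2,31/2] -> hit [11,29/2], descend [3, 4]
      N3 x:[23/2,29/2] y:[11,14] z:[10,31/2] -> hit [23/2,14] leaf, test {P1(miss), P2@t=41/3}
      N4 x:[21/2,27/2] y:[46/3,50/3] z:[5/2,4] -> miss, prune
    N10 x:[8,21] y:[17,65/3] z:[19/2,29/2] -> miss, prune

Visited [0, 1, 11, 2, 7, 12, 9, 5, 3, 4, 10]. Tests: 11 box, 2 leaf. Nearest: P2.

== RESULT ==
11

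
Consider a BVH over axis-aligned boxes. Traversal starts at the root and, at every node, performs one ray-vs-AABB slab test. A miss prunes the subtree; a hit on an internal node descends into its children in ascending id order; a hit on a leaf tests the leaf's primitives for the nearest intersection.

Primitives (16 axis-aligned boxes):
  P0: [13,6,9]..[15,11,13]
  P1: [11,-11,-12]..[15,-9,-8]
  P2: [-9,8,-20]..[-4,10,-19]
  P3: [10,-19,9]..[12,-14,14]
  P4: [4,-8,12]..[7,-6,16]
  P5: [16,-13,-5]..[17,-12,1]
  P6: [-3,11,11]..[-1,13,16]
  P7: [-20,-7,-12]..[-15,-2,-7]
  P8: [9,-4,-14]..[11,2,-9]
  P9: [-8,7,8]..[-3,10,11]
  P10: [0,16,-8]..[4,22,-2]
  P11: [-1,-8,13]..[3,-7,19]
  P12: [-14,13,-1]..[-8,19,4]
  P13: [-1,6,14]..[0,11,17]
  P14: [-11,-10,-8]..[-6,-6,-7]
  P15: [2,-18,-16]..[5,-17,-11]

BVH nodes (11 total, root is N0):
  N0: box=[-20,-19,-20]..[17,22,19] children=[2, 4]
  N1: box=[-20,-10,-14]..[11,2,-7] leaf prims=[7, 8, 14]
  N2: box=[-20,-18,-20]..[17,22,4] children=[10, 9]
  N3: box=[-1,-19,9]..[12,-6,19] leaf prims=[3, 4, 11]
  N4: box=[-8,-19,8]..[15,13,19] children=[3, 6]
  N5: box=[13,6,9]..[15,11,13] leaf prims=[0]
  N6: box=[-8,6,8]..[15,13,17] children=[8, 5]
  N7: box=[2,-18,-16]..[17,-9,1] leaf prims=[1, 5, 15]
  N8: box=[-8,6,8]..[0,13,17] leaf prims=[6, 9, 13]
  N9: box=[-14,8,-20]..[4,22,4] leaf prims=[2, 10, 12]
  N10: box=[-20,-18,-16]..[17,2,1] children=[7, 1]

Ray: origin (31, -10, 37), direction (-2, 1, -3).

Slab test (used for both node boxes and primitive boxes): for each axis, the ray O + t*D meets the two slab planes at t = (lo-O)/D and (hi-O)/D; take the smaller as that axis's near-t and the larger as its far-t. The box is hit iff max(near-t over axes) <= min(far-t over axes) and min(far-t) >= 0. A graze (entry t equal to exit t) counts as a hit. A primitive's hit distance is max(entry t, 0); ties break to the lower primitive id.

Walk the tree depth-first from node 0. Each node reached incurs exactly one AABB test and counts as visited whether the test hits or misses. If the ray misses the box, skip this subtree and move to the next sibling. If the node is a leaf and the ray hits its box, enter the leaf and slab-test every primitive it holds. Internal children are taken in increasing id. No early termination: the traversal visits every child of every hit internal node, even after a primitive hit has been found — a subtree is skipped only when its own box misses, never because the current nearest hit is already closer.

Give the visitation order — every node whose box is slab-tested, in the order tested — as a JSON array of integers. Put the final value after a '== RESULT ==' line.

Traverse from the root:
N0 x:[7,51/2] y:[-9,32] z:[6,19] -> hit [7,19], descend [2, 4]
  N2 x:[7,51/2] y:[-8,32] z:[11,19] -> hit [11,19], descend [9, 10]
    N9 x:[27/2,45/2] y:[18,32] z:[11,19] -> hit [18,19] leaf, test {P2@t=56/3, P10(miss), P12(miss)}
    N10 x:[7,51/2] y:[-8,12] z:[12,53/3] -> hit [12,12], descend [1, 7]
      N1 x:[10,51/2] y:[0,12] z:[44/3,17] -> miss, prune
      N7 x:[7,29/2] y:[-8,1] z:[12,53/3] -> miss, prune
  N4 x:[8,39/2] y:[-9,23] z:[6,29/3] -> hit [8,29/3], descend [3, 6]
    N3 x:[19/2,16] y:[-9,4] z:[6,28/3] -> miss, prune
    N6 x:[8,39/2] y:[16,23] z:[20/3,29/3] -> miss, prune

order=[0, 2, 9, 10, 1, 7, 4, 3, 6]  |boxes|=9  |leaves|=1  hit=P2

== RESULT ==
[0, 2, 9, 10, 1, 7, 4, 3, 6]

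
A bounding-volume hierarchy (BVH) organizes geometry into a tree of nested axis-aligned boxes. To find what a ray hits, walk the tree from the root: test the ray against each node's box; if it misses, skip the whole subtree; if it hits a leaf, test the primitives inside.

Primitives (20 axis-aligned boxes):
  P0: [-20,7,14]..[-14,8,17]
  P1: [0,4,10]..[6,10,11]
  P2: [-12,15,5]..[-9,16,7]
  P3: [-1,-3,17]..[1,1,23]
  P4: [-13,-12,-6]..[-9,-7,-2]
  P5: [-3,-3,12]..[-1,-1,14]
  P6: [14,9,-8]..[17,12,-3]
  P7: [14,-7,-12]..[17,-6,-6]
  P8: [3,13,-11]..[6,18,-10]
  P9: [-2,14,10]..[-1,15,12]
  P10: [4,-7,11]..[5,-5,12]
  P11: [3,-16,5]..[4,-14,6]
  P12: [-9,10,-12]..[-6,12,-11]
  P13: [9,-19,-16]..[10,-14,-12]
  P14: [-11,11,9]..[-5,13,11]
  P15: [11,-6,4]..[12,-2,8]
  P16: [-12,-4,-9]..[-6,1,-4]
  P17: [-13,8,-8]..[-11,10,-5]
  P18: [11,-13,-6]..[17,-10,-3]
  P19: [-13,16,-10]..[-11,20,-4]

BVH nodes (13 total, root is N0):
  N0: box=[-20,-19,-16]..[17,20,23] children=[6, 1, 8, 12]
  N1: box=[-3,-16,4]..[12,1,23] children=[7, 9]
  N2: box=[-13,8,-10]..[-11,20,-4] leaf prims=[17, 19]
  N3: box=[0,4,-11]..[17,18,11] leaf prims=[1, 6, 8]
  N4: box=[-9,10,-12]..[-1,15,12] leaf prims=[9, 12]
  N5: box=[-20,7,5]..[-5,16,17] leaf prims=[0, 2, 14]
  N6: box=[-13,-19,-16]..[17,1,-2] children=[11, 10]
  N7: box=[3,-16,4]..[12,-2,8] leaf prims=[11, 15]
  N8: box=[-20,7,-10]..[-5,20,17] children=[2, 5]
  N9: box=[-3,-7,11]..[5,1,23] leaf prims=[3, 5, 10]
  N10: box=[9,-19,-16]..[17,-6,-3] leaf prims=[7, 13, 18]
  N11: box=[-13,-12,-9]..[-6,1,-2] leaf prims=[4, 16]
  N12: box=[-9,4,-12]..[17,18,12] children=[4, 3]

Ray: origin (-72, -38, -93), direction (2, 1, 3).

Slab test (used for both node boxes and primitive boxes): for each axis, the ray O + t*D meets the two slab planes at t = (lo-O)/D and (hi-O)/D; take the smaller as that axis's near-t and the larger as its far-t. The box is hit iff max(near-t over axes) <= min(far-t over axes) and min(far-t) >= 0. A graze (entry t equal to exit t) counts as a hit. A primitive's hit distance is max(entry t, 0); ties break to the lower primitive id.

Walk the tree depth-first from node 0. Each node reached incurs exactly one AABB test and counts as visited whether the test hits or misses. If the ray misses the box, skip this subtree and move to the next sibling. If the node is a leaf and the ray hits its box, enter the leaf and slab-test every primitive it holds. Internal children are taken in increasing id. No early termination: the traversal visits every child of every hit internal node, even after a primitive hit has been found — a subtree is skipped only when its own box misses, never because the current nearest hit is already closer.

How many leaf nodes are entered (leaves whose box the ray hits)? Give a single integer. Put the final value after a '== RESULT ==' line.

Trace the traversal:
N0 x:[26,89/2] y:[19,58] z:[77/3,116/3] -> hit [26,116/3], descend [1, 6, 8, 12]
  N1 x:[69/2,42] y:[22,39] z:[97/3,116/3] -> hit [69/2,116/3], descend [7, 9]
    N7 x:[75/2,42] y:[22,36] z:[97/3,101/3] -> miss, prune
    N9 x:[69/2,77/2] y:[31,39] z:[104/3,116/3] -> hit [104/3,77/2] leaf, test {P3(miss), P5@t=35, P10(miss)}
  N6 x:[59/2,89/2] y:[19,39] z:[77/3,91/3] -> hit [59/2,91/3], descend [10, 11]
    N10 x:[81/2,89/2] y:[19,32] z:[77/3,30] -> miss, prune
    N11 x:[59/2,33] y:[26,39] z:[28,91/3] -> hit [59/2,91/3] leaf, test {P4@t=59/2, P16(miss)}
  N8 x:[26,67/2] y:[45,58] z:[83/3,110/3] -> miss, prune
  N12 x:[63/2,89/2] y:[42,56] z:[27,35] -> miss, prune

9 AABB tests over nodes [0, 1, 7, 9, 6, 10, 11, 8, 12]; 2 leaves entered; closest P4.

== RESULT ==
2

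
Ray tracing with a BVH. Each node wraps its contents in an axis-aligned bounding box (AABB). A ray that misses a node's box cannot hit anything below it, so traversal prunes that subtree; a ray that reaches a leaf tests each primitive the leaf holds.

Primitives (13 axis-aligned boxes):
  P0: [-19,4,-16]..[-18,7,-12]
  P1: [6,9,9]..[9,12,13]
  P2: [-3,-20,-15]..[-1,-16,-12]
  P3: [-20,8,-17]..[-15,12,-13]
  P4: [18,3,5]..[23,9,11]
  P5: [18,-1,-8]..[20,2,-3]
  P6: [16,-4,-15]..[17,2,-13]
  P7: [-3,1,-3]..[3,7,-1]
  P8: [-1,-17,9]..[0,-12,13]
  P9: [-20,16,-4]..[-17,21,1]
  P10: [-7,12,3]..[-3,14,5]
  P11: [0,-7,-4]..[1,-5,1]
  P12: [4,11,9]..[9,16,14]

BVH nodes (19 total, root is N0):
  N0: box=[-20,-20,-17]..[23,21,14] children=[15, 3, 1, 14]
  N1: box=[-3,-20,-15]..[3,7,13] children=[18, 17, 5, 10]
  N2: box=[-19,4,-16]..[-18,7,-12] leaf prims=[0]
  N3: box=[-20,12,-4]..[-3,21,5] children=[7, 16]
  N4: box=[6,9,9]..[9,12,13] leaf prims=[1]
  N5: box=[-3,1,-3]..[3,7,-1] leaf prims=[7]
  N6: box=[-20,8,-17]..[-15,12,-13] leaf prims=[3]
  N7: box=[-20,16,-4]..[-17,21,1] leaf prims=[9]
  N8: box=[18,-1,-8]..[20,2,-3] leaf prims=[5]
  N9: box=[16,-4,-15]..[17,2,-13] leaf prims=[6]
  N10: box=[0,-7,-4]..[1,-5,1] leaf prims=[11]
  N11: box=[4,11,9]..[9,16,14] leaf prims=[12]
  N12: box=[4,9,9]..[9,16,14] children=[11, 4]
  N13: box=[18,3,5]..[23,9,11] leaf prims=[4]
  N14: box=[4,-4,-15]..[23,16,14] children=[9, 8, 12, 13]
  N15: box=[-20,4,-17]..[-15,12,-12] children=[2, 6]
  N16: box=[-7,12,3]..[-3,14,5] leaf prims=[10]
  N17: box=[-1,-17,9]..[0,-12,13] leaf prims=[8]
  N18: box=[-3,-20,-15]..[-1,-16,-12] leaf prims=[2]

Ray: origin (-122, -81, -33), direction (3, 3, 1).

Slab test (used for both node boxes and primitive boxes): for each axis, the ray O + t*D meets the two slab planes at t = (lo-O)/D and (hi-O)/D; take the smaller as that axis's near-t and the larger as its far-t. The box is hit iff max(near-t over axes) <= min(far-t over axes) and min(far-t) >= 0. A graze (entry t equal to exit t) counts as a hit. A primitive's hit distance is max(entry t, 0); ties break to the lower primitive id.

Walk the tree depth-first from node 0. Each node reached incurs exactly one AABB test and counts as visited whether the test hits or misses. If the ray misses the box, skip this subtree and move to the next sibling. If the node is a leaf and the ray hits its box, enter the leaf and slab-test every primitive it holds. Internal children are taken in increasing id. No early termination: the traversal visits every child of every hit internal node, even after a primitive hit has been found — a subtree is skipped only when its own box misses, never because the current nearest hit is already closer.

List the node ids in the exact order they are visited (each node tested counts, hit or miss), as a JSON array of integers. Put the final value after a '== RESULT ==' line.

Walk:
N0 x:[34,145/3] y:[61/3,34] z:[16,47] -> hit [34,34], descend [1, 3, 14, 15]
  N1 x:[119/3,125/3] y:[61/3,88/3] z:[18,46] -> miss, prune
  N3 x:[34,119/3] y:[31,34] z:[29,38] -> hit [34,34], descend [7, 16]
    N7 x:[34,35] y:[97/3,34] z:[29,34] -> hit [34,34] leaf, test {P9@t=34}
    N16 x:[115/3,119/3] y:[31,95/3] z:[36,38] -> miss, prune
  N14 x:[42,145/3] y:[77/3,97/3] z:[18,47] -> miss, prune
  N15 x:[34,107/3] y:[85/3,31] z:[16,21] -> miss, prune

Visited [0, 1, 3, 7, 16, 14, 15]. Tests: 7 box, 1 leaf. Nearest: P9.

== RESULT ==
[0, 1, 3, 7, 16, 14, 15]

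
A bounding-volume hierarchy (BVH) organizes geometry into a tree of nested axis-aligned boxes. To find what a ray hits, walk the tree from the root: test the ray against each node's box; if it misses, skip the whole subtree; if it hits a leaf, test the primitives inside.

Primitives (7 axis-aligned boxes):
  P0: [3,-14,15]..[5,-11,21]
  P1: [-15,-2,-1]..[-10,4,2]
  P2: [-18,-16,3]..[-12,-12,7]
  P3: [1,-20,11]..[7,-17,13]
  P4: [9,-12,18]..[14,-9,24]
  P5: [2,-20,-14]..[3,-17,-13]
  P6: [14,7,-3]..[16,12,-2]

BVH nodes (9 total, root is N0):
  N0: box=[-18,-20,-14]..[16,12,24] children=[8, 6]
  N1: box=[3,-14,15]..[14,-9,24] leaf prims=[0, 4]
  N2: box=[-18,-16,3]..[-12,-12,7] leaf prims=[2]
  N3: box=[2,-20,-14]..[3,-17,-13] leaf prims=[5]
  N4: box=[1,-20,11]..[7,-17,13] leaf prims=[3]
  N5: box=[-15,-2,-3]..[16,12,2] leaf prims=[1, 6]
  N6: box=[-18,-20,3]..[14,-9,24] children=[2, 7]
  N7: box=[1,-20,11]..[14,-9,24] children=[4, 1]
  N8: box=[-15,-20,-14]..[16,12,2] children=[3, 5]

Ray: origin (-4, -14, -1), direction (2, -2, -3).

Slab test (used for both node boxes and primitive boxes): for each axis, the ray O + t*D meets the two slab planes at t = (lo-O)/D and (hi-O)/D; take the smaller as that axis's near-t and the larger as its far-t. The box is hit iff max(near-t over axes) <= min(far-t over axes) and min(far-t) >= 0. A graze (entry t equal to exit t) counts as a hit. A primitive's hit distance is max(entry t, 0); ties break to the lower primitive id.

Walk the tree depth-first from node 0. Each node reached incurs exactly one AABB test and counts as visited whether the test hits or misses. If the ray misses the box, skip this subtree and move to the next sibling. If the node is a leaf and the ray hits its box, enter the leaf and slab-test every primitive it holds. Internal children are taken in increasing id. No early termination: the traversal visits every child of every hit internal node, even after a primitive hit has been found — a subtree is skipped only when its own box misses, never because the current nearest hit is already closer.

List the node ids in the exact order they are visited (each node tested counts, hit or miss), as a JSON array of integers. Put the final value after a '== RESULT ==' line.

Traverse from the root:
N0 x:[-7,10] y:[-13,3] z:[-25/3,13/3] -> hit [-7,3], descend [6, 8]
  N6 x:[-7,9] y:[-5/2,3] z:[-25/3,-4/3] -> miss, prune
  N8 x:[-11/2,10] y:[-13,3] z:[-1,13/3] -> hit [-1,3], descend [3, 5]
    N3 x:[3,7/2] y:[3/2,3] z:[4,13/3] -> miss, prune
    N5 x:[-11/2,10] y:[-13,-6] z:[-1,2/3] -> miss, prune

Visited [0, 6, 8, 3, 5]. Tests: 5 box, 0 leaf. Nearest: miss.

== RESULT ==
[0, 6, 8, 3, 5]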